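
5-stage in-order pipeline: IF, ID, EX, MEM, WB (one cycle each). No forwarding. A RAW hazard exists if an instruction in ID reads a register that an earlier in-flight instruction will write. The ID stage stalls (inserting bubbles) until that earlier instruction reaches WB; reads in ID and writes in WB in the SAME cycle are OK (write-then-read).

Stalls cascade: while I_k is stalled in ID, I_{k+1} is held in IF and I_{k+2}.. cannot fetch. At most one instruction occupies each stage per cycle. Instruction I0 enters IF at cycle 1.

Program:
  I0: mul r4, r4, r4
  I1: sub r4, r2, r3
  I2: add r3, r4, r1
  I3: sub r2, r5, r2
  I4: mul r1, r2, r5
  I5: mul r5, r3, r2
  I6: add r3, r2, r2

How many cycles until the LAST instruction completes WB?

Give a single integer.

Answer: 15

Derivation:
I0 mul r4 <- r4,r4: IF@1 ID@2 stall=0 (-) EX@3 MEM@4 WB@5
I1 sub r4 <- r2,r3: IF@2 ID@3 stall=0 (-) EX@4 MEM@5 WB@6
I2 add r3 <- r4,r1: IF@3 ID@4 stall=2 (RAW on I1.r4 (WB@6)) EX@7 MEM@8 WB@9
I3 sub r2 <- r5,r2: IF@4 ID@7 stall=0 (-) EX@8 MEM@9 WB@10
I4 mul r1 <- r2,r5: IF@7 ID@8 stall=2 (RAW on I3.r2 (WB@10)) EX@11 MEM@12 WB@13
I5 mul r5 <- r3,r2: IF@8 ID@11 stall=0 (-) EX@12 MEM@13 WB@14
I6 add r3 <- r2,r2: IF@11 ID@12 stall=0 (-) EX@13 MEM@14 WB@15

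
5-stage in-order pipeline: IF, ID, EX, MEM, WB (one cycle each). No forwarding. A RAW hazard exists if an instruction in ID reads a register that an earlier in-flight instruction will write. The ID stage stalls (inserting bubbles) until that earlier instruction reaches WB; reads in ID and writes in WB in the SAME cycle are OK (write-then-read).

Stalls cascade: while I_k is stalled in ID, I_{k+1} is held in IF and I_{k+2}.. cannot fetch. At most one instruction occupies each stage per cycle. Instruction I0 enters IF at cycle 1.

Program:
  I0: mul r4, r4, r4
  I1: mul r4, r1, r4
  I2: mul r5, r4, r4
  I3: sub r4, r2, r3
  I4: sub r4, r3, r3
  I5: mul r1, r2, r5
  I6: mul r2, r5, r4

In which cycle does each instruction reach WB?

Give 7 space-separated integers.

I0 mul r4 <- r4,r4: IF@1 ID@2 stall=0 (-) EX@3 MEM@4 WB@5
I1 mul r4 <- r1,r4: IF@2 ID@3 stall=2 (RAW on I0.r4 (WB@5)) EX@6 MEM@7 WB@8
I2 mul r5 <- r4,r4: IF@3 ID@6 stall=2 (RAW on I1.r4 (WB@8)) EX@9 MEM@10 WB@11
I3 sub r4 <- r2,r3: IF@6 ID@9 stall=0 (-) EX@10 MEM@11 WB@12
I4 sub r4 <- r3,r3: IF@9 ID@10 stall=0 (-) EX@11 MEM@12 WB@13
I5 mul r1 <- r2,r5: IF@10 ID@11 stall=0 (-) EX@12 MEM@13 WB@14
I6 mul r2 <- r5,r4: IF@11 ID@12 stall=1 (RAW on I4.r4 (WB@13)) EX@14 MEM@15 WB@16

Answer: 5 8 11 12 13 14 16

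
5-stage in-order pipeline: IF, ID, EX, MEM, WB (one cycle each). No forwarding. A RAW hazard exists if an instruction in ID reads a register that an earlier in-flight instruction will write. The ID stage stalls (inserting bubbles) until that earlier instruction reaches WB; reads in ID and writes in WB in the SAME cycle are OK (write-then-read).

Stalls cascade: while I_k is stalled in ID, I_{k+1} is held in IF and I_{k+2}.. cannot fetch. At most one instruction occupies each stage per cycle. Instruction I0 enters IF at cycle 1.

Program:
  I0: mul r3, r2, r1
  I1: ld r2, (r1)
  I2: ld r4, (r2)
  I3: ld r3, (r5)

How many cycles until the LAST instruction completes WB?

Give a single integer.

I0 mul r3 <- r2,r1: IF@1 ID@2 stall=0 (-) EX@3 MEM@4 WB@5
I1 ld r2 <- r1: IF@2 ID@3 stall=0 (-) EX@4 MEM@5 WB@6
I2 ld r4 <- r2: IF@3 ID@4 stall=2 (RAW on I1.r2 (WB@6)) EX@7 MEM@8 WB@9
I3 ld r3 <- r5: IF@4 ID@7 stall=0 (-) EX@8 MEM@9 WB@10

Answer: 10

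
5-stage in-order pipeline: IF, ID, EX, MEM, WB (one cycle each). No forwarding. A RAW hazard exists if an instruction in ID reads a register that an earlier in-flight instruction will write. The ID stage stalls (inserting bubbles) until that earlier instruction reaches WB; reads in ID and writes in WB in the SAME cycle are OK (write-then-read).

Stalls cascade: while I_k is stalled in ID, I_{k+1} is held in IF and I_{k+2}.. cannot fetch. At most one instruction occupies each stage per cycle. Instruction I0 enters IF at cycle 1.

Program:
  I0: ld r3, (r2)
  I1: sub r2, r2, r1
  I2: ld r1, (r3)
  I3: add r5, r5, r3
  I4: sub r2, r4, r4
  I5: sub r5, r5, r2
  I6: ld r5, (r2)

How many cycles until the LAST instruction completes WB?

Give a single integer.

I0 ld r3 <- r2: IF@1 ID@2 stall=0 (-) EX@3 MEM@4 WB@5
I1 sub r2 <- r2,r1: IF@2 ID@3 stall=0 (-) EX@4 MEM@5 WB@6
I2 ld r1 <- r3: IF@3 ID@4 stall=1 (RAW on I0.r3 (WB@5)) EX@6 MEM@7 WB@8
I3 add r5 <- r5,r3: IF@4 ID@6 stall=0 (-) EX@7 MEM@8 WB@9
I4 sub r2 <- r4,r4: IF@6 ID@7 stall=0 (-) EX@8 MEM@9 WB@10
I5 sub r5 <- r5,r2: IF@7 ID@8 stall=2 (RAW on I4.r2 (WB@10)) EX@11 MEM@12 WB@13
I6 ld r5 <- r2: IF@8 ID@11 stall=0 (-) EX@12 MEM@13 WB@14

Answer: 14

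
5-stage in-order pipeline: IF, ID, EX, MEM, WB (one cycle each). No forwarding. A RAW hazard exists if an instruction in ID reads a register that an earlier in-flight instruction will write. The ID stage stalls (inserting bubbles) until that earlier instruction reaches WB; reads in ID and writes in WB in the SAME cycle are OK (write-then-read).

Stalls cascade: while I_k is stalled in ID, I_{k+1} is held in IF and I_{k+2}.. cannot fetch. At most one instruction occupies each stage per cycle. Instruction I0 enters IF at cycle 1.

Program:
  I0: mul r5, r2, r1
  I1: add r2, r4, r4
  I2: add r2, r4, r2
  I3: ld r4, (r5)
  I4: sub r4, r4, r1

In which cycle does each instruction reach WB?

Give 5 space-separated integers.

Answer: 5 6 9 10 13

Derivation:
I0 mul r5 <- r2,r1: IF@1 ID@2 stall=0 (-) EX@3 MEM@4 WB@5
I1 add r2 <- r4,r4: IF@2 ID@3 stall=0 (-) EX@4 MEM@5 WB@6
I2 add r2 <- r4,r2: IF@3 ID@4 stall=2 (RAW on I1.r2 (WB@6)) EX@7 MEM@8 WB@9
I3 ld r4 <- r5: IF@4 ID@7 stall=0 (-) EX@8 MEM@9 WB@10
I4 sub r4 <- r4,r1: IF@7 ID@8 stall=2 (RAW on I3.r4 (WB@10)) EX@11 MEM@12 WB@13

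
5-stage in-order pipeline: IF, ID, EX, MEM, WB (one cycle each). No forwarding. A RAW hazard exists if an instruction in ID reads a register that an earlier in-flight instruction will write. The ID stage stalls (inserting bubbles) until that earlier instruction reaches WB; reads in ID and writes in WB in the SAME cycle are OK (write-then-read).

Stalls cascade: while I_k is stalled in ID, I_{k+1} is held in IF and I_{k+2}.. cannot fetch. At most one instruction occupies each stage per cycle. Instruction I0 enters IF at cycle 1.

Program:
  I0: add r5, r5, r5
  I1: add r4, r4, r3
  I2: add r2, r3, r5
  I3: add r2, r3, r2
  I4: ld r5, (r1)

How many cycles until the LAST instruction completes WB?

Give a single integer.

I0 add r5 <- r5,r5: IF@1 ID@2 stall=0 (-) EX@3 MEM@4 WB@5
I1 add r4 <- r4,r3: IF@2 ID@3 stall=0 (-) EX@4 MEM@5 WB@6
I2 add r2 <- r3,r5: IF@3 ID@4 stall=1 (RAW on I0.r5 (WB@5)) EX@6 MEM@7 WB@8
I3 add r2 <- r3,r2: IF@4 ID@6 stall=2 (RAW on I2.r2 (WB@8)) EX@9 MEM@10 WB@11
I4 ld r5 <- r1: IF@6 ID@9 stall=0 (-) EX@10 MEM@11 WB@12

Answer: 12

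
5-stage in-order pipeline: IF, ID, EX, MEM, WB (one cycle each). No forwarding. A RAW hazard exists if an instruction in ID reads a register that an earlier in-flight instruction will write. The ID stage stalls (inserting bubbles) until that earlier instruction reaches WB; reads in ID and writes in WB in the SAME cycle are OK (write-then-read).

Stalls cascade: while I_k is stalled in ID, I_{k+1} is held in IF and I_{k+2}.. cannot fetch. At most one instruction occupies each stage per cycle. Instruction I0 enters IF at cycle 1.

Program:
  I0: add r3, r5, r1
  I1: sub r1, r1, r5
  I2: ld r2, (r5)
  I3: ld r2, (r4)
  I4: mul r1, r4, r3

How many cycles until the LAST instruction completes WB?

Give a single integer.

Answer: 9

Derivation:
I0 add r3 <- r5,r1: IF@1 ID@2 stall=0 (-) EX@3 MEM@4 WB@5
I1 sub r1 <- r1,r5: IF@2 ID@3 stall=0 (-) EX@4 MEM@5 WB@6
I2 ld r2 <- r5: IF@3 ID@4 stall=0 (-) EX@5 MEM@6 WB@7
I3 ld r2 <- r4: IF@4 ID@5 stall=0 (-) EX@6 MEM@7 WB@8
I4 mul r1 <- r4,r3: IF@5 ID@6 stall=0 (-) EX@7 MEM@8 WB@9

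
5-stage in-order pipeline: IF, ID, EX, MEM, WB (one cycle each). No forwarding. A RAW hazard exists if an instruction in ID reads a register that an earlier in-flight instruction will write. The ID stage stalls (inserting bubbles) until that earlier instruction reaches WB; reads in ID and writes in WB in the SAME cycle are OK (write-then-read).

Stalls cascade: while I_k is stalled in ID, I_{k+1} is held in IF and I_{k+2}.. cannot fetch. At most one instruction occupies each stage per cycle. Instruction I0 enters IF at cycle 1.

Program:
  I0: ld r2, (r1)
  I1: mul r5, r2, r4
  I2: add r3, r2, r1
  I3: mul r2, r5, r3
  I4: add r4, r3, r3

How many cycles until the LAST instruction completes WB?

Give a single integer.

I0 ld r2 <- r1: IF@1 ID@2 stall=0 (-) EX@3 MEM@4 WB@5
I1 mul r5 <- r2,r4: IF@2 ID@3 stall=2 (RAW on I0.r2 (WB@5)) EX@6 MEM@7 WB@8
I2 add r3 <- r2,r1: IF@3 ID@6 stall=0 (-) EX@7 MEM@8 WB@9
I3 mul r2 <- r5,r3: IF@6 ID@7 stall=2 (RAW on I2.r3 (WB@9)) EX@10 MEM@11 WB@12
I4 add r4 <- r3,r3: IF@7 ID@10 stall=0 (-) EX@11 MEM@12 WB@13

Answer: 13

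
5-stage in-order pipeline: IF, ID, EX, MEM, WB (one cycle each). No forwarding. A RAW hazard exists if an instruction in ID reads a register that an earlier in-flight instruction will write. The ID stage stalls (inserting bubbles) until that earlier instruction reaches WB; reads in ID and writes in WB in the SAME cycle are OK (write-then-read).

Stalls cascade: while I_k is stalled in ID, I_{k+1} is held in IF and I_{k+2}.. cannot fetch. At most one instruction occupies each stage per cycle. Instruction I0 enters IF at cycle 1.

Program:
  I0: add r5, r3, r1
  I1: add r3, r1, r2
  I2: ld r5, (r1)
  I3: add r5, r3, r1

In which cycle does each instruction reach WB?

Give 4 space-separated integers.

I0 add r5 <- r3,r1: IF@1 ID@2 stall=0 (-) EX@3 MEM@4 WB@5
I1 add r3 <- r1,r2: IF@2 ID@3 stall=0 (-) EX@4 MEM@5 WB@6
I2 ld r5 <- r1: IF@3 ID@4 stall=0 (-) EX@5 MEM@6 WB@7
I3 add r5 <- r3,r1: IF@4 ID@5 stall=1 (RAW on I1.r3 (WB@6)) EX@7 MEM@8 WB@9

Answer: 5 6 7 9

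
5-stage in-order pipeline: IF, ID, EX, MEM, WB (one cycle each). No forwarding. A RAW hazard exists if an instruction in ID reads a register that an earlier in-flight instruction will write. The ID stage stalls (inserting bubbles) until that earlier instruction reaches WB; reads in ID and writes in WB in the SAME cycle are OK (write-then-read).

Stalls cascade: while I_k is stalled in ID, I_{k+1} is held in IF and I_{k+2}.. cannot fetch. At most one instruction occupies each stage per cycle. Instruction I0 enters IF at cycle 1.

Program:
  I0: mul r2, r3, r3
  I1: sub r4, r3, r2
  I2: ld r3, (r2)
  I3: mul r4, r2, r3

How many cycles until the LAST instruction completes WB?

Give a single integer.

I0 mul r2 <- r3,r3: IF@1 ID@2 stall=0 (-) EX@3 MEM@4 WB@5
I1 sub r4 <- r3,r2: IF@2 ID@3 stall=2 (RAW on I0.r2 (WB@5)) EX@6 MEM@7 WB@8
I2 ld r3 <- r2: IF@3 ID@6 stall=0 (-) EX@7 MEM@8 WB@9
I3 mul r4 <- r2,r3: IF@6 ID@7 stall=2 (RAW on I2.r3 (WB@9)) EX@10 MEM@11 WB@12

Answer: 12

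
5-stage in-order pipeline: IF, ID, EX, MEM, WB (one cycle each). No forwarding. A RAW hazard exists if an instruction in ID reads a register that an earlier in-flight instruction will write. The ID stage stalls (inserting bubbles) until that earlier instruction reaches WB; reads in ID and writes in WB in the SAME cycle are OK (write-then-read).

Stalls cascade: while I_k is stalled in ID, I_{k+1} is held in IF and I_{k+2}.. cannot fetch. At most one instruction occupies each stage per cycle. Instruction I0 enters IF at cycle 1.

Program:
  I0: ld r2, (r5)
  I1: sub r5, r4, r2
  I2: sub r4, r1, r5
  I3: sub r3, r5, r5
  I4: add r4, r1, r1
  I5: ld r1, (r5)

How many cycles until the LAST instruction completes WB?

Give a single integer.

I0 ld r2 <- r5: IF@1 ID@2 stall=0 (-) EX@3 MEM@4 WB@5
I1 sub r5 <- r4,r2: IF@2 ID@3 stall=2 (RAW on I0.r2 (WB@5)) EX@6 MEM@7 WB@8
I2 sub r4 <- r1,r5: IF@3 ID@6 stall=2 (RAW on I1.r5 (WB@8)) EX@9 MEM@10 WB@11
I3 sub r3 <- r5,r5: IF@6 ID@9 stall=0 (-) EX@10 MEM@11 WB@12
I4 add r4 <- r1,r1: IF@9 ID@10 stall=0 (-) EX@11 MEM@12 WB@13
I5 ld r1 <- r5: IF@10 ID@11 stall=0 (-) EX@12 MEM@13 WB@14

Answer: 14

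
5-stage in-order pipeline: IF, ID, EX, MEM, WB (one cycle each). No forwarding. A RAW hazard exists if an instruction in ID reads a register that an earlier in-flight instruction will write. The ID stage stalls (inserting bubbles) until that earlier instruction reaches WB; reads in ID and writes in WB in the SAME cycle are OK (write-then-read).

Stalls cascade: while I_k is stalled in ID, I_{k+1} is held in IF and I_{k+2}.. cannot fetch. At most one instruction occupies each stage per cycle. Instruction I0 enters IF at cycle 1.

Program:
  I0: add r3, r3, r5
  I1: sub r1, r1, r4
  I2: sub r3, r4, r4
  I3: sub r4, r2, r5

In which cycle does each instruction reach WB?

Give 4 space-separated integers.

I0 add r3 <- r3,r5: IF@1 ID@2 stall=0 (-) EX@3 MEM@4 WB@5
I1 sub r1 <- r1,r4: IF@2 ID@3 stall=0 (-) EX@4 MEM@5 WB@6
I2 sub r3 <- r4,r4: IF@3 ID@4 stall=0 (-) EX@5 MEM@6 WB@7
I3 sub r4 <- r2,r5: IF@4 ID@5 stall=0 (-) EX@6 MEM@7 WB@8

Answer: 5 6 7 8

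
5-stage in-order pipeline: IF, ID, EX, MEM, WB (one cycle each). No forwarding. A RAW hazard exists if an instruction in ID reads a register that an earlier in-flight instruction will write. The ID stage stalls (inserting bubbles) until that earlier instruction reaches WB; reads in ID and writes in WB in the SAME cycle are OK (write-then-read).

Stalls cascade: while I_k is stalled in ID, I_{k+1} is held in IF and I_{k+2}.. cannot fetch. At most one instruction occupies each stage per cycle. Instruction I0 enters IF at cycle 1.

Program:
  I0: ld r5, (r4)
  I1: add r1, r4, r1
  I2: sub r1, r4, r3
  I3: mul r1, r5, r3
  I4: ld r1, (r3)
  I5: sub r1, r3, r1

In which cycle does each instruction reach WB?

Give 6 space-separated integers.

I0 ld r5 <- r4: IF@1 ID@2 stall=0 (-) EX@3 MEM@4 WB@5
I1 add r1 <- r4,r1: IF@2 ID@3 stall=0 (-) EX@4 MEM@5 WB@6
I2 sub r1 <- r4,r3: IF@3 ID@4 stall=0 (-) EX@5 MEM@6 WB@7
I3 mul r1 <- r5,r3: IF@4 ID@5 stall=0 (-) EX@6 MEM@7 WB@8
I4 ld r1 <- r3: IF@5 ID@6 stall=0 (-) EX@7 MEM@8 WB@9
I5 sub r1 <- r3,r1: IF@6 ID@7 stall=2 (RAW on I4.r1 (WB@9)) EX@10 MEM@11 WB@12

Answer: 5 6 7 8 9 12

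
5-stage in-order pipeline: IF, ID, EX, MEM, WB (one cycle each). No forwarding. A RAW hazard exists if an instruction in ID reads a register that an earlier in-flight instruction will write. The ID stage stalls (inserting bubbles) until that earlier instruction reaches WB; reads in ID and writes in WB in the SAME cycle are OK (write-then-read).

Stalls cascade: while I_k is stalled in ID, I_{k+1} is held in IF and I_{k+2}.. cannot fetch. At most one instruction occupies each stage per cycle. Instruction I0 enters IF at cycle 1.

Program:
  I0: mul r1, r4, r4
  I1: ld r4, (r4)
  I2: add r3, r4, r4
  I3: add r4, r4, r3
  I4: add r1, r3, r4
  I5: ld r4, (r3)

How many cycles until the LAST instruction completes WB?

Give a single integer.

I0 mul r1 <- r4,r4: IF@1 ID@2 stall=0 (-) EX@3 MEM@4 WB@5
I1 ld r4 <- r4: IF@2 ID@3 stall=0 (-) EX@4 MEM@5 WB@6
I2 add r3 <- r4,r4: IF@3 ID@4 stall=2 (RAW on I1.r4 (WB@6)) EX@7 MEM@8 WB@9
I3 add r4 <- r4,r3: IF@4 ID@7 stall=2 (RAW on I2.r3 (WB@9)) EX@10 MEM@11 WB@12
I4 add r1 <- r3,r4: IF@7 ID@10 stall=2 (RAW on I3.r4 (WB@12)) EX@13 MEM@14 WB@15
I5 ld r4 <- r3: IF@10 ID@13 stall=0 (-) EX@14 MEM@15 WB@16

Answer: 16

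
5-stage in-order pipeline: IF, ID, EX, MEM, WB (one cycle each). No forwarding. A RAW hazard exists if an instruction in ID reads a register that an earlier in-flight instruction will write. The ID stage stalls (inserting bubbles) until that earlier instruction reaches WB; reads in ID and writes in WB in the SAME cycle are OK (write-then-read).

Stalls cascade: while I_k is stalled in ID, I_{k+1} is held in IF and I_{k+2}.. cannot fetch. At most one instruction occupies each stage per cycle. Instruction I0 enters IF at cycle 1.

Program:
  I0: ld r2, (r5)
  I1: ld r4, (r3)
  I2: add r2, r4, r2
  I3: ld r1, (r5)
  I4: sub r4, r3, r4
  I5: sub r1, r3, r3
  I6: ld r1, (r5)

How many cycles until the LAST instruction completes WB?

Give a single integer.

Answer: 13

Derivation:
I0 ld r2 <- r5: IF@1 ID@2 stall=0 (-) EX@3 MEM@4 WB@5
I1 ld r4 <- r3: IF@2 ID@3 stall=0 (-) EX@4 MEM@5 WB@6
I2 add r2 <- r4,r2: IF@3 ID@4 stall=2 (RAW on I1.r4 (WB@6)) EX@7 MEM@8 WB@9
I3 ld r1 <- r5: IF@4 ID@7 stall=0 (-) EX@8 MEM@9 WB@10
I4 sub r4 <- r3,r4: IF@7 ID@8 stall=0 (-) EX@9 MEM@10 WB@11
I5 sub r1 <- r3,r3: IF@8 ID@9 stall=0 (-) EX@10 MEM@11 WB@12
I6 ld r1 <- r5: IF@9 ID@10 stall=0 (-) EX@11 MEM@12 WB@13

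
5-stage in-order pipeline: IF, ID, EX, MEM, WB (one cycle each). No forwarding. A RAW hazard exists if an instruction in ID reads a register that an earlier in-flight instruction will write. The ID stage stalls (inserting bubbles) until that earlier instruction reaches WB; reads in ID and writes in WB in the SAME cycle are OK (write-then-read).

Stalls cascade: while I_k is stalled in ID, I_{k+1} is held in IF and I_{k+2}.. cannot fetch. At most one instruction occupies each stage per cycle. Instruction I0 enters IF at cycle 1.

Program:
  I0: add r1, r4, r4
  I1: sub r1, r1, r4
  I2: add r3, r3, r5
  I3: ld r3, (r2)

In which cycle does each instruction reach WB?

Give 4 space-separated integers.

Answer: 5 8 9 10

Derivation:
I0 add r1 <- r4,r4: IF@1 ID@2 stall=0 (-) EX@3 MEM@4 WB@5
I1 sub r1 <- r1,r4: IF@2 ID@3 stall=2 (RAW on I0.r1 (WB@5)) EX@6 MEM@7 WB@8
I2 add r3 <- r3,r5: IF@3 ID@6 stall=0 (-) EX@7 MEM@8 WB@9
I3 ld r3 <- r2: IF@6 ID@7 stall=0 (-) EX@8 MEM@9 WB@10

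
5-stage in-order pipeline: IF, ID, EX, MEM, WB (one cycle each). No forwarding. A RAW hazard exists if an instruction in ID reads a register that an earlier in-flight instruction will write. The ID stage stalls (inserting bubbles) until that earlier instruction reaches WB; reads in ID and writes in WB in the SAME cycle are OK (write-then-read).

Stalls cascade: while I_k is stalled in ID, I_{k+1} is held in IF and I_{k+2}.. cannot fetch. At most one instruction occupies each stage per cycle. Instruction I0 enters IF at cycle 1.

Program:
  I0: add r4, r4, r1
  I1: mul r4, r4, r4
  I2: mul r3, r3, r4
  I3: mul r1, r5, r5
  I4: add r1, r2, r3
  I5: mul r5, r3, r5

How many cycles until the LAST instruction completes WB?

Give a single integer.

I0 add r4 <- r4,r1: IF@1 ID@2 stall=0 (-) EX@3 MEM@4 WB@5
I1 mul r4 <- r4,r4: IF@2 ID@3 stall=2 (RAW on I0.r4 (WB@5)) EX@6 MEM@7 WB@8
I2 mul r3 <- r3,r4: IF@3 ID@6 stall=2 (RAW on I1.r4 (WB@8)) EX@9 MEM@10 WB@11
I3 mul r1 <- r5,r5: IF@6 ID@9 stall=0 (-) EX@10 MEM@11 WB@12
I4 add r1 <- r2,r3: IF@9 ID@10 stall=1 (RAW on I2.r3 (WB@11)) EX@12 MEM@13 WB@14
I5 mul r5 <- r3,r5: IF@10 ID@12 stall=0 (-) EX@13 MEM@14 WB@15

Answer: 15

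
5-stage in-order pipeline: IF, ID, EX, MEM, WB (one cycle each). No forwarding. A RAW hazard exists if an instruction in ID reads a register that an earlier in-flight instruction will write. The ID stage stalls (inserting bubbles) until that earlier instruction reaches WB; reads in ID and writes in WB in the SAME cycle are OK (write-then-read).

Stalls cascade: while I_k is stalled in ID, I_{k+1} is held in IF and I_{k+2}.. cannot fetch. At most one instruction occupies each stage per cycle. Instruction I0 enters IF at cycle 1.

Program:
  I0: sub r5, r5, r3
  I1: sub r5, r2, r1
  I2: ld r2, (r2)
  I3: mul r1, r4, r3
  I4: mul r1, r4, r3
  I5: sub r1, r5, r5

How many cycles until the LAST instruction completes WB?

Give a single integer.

I0 sub r5 <- r5,r3: IF@1 ID@2 stall=0 (-) EX@3 MEM@4 WB@5
I1 sub r5 <- r2,r1: IF@2 ID@3 stall=0 (-) EX@4 MEM@5 WB@6
I2 ld r2 <- r2: IF@3 ID@4 stall=0 (-) EX@5 MEM@6 WB@7
I3 mul r1 <- r4,r3: IF@4 ID@5 stall=0 (-) EX@6 MEM@7 WB@8
I4 mul r1 <- r4,r3: IF@5 ID@6 stall=0 (-) EX@7 MEM@8 WB@9
I5 sub r1 <- r5,r5: IF@6 ID@7 stall=0 (-) EX@8 MEM@9 WB@10

Answer: 10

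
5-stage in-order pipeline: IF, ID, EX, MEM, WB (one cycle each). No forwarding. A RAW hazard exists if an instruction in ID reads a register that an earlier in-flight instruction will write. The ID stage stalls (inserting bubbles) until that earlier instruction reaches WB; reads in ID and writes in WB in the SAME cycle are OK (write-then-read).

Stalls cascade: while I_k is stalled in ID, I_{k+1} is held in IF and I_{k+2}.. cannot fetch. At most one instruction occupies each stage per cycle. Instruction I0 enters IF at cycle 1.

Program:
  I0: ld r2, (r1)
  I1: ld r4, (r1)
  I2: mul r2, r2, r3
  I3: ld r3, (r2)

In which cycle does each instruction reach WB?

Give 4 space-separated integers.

I0 ld r2 <- r1: IF@1 ID@2 stall=0 (-) EX@3 MEM@4 WB@5
I1 ld r4 <- r1: IF@2 ID@3 stall=0 (-) EX@4 MEM@5 WB@6
I2 mul r2 <- r2,r3: IF@3 ID@4 stall=1 (RAW on I0.r2 (WB@5)) EX@6 MEM@7 WB@8
I3 ld r3 <- r2: IF@4 ID@6 stall=2 (RAW on I2.r2 (WB@8)) EX@9 MEM@10 WB@11

Answer: 5 6 8 11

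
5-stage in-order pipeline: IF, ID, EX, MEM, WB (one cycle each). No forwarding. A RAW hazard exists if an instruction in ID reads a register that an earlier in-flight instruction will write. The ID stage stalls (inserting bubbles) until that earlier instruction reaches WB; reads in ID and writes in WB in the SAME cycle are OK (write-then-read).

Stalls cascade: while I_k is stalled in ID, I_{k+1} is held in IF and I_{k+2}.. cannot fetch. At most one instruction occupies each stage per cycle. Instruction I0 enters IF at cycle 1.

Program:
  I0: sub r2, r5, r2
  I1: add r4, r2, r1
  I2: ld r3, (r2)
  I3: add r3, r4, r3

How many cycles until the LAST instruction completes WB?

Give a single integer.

I0 sub r2 <- r5,r2: IF@1 ID@2 stall=0 (-) EX@3 MEM@4 WB@5
I1 add r4 <- r2,r1: IF@2 ID@3 stall=2 (RAW on I0.r2 (WB@5)) EX@6 MEM@7 WB@8
I2 ld r3 <- r2: IF@3 ID@6 stall=0 (-) EX@7 MEM@8 WB@9
I3 add r3 <- r4,r3: IF@6 ID@7 stall=2 (RAW on I2.r3 (WB@9)) EX@10 MEM@11 WB@12

Answer: 12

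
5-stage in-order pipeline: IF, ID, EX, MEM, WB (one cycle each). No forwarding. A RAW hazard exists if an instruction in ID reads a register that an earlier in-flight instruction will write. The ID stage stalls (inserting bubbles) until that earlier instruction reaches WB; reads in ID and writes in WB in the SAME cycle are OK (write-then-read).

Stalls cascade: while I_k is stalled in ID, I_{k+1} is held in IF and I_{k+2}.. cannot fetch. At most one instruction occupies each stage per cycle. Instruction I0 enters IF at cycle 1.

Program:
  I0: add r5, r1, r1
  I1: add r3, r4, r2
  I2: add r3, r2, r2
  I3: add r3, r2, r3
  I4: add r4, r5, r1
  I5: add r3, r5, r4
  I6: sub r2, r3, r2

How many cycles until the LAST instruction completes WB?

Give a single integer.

I0 add r5 <- r1,r1: IF@1 ID@2 stall=0 (-) EX@3 MEM@4 WB@5
I1 add r3 <- r4,r2: IF@2 ID@3 stall=0 (-) EX@4 MEM@5 WB@6
I2 add r3 <- r2,r2: IF@3 ID@4 stall=0 (-) EX@5 MEM@6 WB@7
I3 add r3 <- r2,r3: IF@4 ID@5 stall=2 (RAW on I2.r3 (WB@7)) EX@8 MEM@9 WB@10
I4 add r4 <- r5,r1: IF@5 ID@8 stall=0 (-) EX@9 MEM@10 WB@11
I5 add r3 <- r5,r4: IF@8 ID@9 stall=2 (RAW on I4.r4 (WB@11)) EX@12 MEM@13 WB@14
I6 sub r2 <- r3,r2: IF@9 ID@12 stall=2 (RAW on I5.r3 (WB@14)) EX@15 MEM@16 WB@17

Answer: 17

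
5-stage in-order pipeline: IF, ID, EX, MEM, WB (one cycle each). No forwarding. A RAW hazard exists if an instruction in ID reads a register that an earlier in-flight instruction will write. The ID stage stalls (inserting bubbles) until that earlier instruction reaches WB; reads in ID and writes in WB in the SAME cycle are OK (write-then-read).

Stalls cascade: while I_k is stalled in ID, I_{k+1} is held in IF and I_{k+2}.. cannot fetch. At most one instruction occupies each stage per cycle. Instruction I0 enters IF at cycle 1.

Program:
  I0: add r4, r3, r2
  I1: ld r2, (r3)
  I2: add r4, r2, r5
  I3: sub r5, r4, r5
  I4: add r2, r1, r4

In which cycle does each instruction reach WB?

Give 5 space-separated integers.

I0 add r4 <- r3,r2: IF@1 ID@2 stall=0 (-) EX@3 MEM@4 WB@5
I1 ld r2 <- r3: IF@2 ID@3 stall=0 (-) EX@4 MEM@5 WB@6
I2 add r4 <- r2,r5: IF@3 ID@4 stall=2 (RAW on I1.r2 (WB@6)) EX@7 MEM@8 WB@9
I3 sub r5 <- r4,r5: IF@4 ID@7 stall=2 (RAW on I2.r4 (WB@9)) EX@10 MEM@11 WB@12
I4 add r2 <- r1,r4: IF@7 ID@10 stall=0 (-) EX@11 MEM@12 WB@13

Answer: 5 6 9 12 13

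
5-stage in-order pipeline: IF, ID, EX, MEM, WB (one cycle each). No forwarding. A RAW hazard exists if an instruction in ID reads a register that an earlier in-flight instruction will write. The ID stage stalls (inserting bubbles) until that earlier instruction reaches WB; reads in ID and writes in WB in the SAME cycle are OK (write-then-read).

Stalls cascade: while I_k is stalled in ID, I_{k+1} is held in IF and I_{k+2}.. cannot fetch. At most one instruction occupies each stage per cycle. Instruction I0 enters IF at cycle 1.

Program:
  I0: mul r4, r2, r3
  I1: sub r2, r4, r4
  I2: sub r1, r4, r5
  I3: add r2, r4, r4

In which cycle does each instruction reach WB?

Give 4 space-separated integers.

Answer: 5 8 9 10

Derivation:
I0 mul r4 <- r2,r3: IF@1 ID@2 stall=0 (-) EX@3 MEM@4 WB@5
I1 sub r2 <- r4,r4: IF@2 ID@3 stall=2 (RAW on I0.r4 (WB@5)) EX@6 MEM@7 WB@8
I2 sub r1 <- r4,r5: IF@3 ID@6 stall=0 (-) EX@7 MEM@8 WB@9
I3 add r2 <- r4,r4: IF@6 ID@7 stall=0 (-) EX@8 MEM@9 WB@10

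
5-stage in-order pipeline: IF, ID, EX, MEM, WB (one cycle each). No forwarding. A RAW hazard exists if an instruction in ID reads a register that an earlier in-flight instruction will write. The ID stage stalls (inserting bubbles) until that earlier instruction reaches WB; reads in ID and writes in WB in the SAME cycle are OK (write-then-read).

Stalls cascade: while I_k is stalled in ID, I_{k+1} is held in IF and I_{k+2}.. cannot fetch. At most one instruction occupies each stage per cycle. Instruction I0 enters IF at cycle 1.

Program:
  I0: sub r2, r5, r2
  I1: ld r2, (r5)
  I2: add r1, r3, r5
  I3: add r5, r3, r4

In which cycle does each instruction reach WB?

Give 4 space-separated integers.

I0 sub r2 <- r5,r2: IF@1 ID@2 stall=0 (-) EX@3 MEM@4 WB@5
I1 ld r2 <- r5: IF@2 ID@3 stall=0 (-) EX@4 MEM@5 WB@6
I2 add r1 <- r3,r5: IF@3 ID@4 stall=0 (-) EX@5 MEM@6 WB@7
I3 add r5 <- r3,r4: IF@4 ID@5 stall=0 (-) EX@6 MEM@7 WB@8

Answer: 5 6 7 8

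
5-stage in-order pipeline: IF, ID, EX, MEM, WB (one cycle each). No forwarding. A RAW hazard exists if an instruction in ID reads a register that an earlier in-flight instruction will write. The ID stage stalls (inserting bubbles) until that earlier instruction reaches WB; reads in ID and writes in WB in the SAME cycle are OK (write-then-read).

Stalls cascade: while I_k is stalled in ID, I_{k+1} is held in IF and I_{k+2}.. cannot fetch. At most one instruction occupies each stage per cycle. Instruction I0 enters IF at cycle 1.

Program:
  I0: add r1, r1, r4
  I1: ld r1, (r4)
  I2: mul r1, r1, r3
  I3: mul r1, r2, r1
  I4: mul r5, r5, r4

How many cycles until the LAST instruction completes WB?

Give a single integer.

I0 add r1 <- r1,r4: IF@1 ID@2 stall=0 (-) EX@3 MEM@4 WB@5
I1 ld r1 <- r4: IF@2 ID@3 stall=0 (-) EX@4 MEM@5 WB@6
I2 mul r1 <- r1,r3: IF@3 ID@4 stall=2 (RAW on I1.r1 (WB@6)) EX@7 MEM@8 WB@9
I3 mul r1 <- r2,r1: IF@4 ID@7 stall=2 (RAW on I2.r1 (WB@9)) EX@10 MEM@11 WB@12
I4 mul r5 <- r5,r4: IF@7 ID@10 stall=0 (-) EX@11 MEM@12 WB@13

Answer: 13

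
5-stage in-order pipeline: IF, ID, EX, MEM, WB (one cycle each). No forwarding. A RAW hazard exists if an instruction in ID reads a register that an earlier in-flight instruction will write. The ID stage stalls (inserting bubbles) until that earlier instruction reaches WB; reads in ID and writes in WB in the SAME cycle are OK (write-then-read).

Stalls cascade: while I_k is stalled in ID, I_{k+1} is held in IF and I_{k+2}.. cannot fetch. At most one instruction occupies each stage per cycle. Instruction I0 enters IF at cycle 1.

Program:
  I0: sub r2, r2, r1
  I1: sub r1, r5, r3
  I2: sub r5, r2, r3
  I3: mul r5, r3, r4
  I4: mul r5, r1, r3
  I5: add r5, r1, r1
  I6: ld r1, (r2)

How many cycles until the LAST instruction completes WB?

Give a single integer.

I0 sub r2 <- r2,r1: IF@1 ID@2 stall=0 (-) EX@3 MEM@4 WB@5
I1 sub r1 <- r5,r3: IF@2 ID@3 stall=0 (-) EX@4 MEM@5 WB@6
I2 sub r5 <- r2,r3: IF@3 ID@4 stall=1 (RAW on I0.r2 (WB@5)) EX@6 MEM@7 WB@8
I3 mul r5 <- r3,r4: IF@4 ID@6 stall=0 (-) EX@7 MEM@8 WB@9
I4 mul r5 <- r1,r3: IF@6 ID@7 stall=0 (-) EX@8 MEM@9 WB@10
I5 add r5 <- r1,r1: IF@7 ID@8 stall=0 (-) EX@9 MEM@10 WB@11
I6 ld r1 <- r2: IF@8 ID@9 stall=0 (-) EX@10 MEM@11 WB@12

Answer: 12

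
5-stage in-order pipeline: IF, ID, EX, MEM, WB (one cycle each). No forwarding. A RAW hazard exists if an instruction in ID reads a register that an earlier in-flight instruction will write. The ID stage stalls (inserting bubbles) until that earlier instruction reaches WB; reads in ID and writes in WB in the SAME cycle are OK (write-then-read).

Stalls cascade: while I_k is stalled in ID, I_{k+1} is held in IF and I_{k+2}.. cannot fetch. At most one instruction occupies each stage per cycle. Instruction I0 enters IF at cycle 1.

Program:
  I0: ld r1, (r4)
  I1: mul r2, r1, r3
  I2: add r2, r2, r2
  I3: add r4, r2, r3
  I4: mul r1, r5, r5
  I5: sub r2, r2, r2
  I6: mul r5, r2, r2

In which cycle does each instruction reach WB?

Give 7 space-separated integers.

I0 ld r1 <- r4: IF@1 ID@2 stall=0 (-) EX@3 MEM@4 WB@5
I1 mul r2 <- r1,r3: IF@2 ID@3 stall=2 (RAW on I0.r1 (WB@5)) EX@6 MEM@7 WB@8
I2 add r2 <- r2,r2: IF@3 ID@6 stall=2 (RAW on I1.r2 (WB@8)) EX@9 MEM@10 WB@11
I3 add r4 <- r2,r3: IF@6 ID@9 stall=2 (RAW on I2.r2 (WB@11)) EX@12 MEM@13 WB@14
I4 mul r1 <- r5,r5: IF@9 ID@12 stall=0 (-) EX@13 MEM@14 WB@15
I5 sub r2 <- r2,r2: IF@12 ID@13 stall=0 (-) EX@14 MEM@15 WB@16
I6 mul r5 <- r2,r2: IF@13 ID@14 stall=2 (RAW on I5.r2 (WB@16)) EX@17 MEM@18 WB@19

Answer: 5 8 11 14 15 16 19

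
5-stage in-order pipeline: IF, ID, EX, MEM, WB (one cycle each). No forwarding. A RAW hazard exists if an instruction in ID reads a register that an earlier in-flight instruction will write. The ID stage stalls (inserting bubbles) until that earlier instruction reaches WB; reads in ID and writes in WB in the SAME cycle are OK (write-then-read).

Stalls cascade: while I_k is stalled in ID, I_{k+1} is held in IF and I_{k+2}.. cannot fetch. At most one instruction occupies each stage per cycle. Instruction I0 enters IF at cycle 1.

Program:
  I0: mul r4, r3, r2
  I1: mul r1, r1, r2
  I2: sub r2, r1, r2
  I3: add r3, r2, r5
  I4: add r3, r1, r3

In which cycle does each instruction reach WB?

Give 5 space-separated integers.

I0 mul r4 <- r3,r2: IF@1 ID@2 stall=0 (-) EX@3 MEM@4 WB@5
I1 mul r1 <- r1,r2: IF@2 ID@3 stall=0 (-) EX@4 MEM@5 WB@6
I2 sub r2 <- r1,r2: IF@3 ID@4 stall=2 (RAW on I1.r1 (WB@6)) EX@7 MEM@8 WB@9
I3 add r3 <- r2,r5: IF@4 ID@7 stall=2 (RAW on I2.r2 (WB@9)) EX@10 MEM@11 WB@12
I4 add r3 <- r1,r3: IF@7 ID@10 stall=2 (RAW on I3.r3 (WB@12)) EX@13 MEM@14 WB@15

Answer: 5 6 9 12 15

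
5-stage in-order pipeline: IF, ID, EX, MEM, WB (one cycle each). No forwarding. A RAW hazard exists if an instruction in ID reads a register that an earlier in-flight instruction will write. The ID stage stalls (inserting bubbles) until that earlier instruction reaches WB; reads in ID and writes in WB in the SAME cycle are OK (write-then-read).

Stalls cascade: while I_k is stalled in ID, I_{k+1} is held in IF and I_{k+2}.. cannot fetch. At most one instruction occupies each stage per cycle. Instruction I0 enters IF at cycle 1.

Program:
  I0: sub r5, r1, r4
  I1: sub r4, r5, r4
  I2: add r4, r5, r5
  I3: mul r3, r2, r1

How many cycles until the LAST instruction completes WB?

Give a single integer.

Answer: 10

Derivation:
I0 sub r5 <- r1,r4: IF@1 ID@2 stall=0 (-) EX@3 MEM@4 WB@5
I1 sub r4 <- r5,r4: IF@2 ID@3 stall=2 (RAW on I0.r5 (WB@5)) EX@6 MEM@7 WB@8
I2 add r4 <- r5,r5: IF@3 ID@6 stall=0 (-) EX@7 MEM@8 WB@9
I3 mul r3 <- r2,r1: IF@6 ID@7 stall=0 (-) EX@8 MEM@9 WB@10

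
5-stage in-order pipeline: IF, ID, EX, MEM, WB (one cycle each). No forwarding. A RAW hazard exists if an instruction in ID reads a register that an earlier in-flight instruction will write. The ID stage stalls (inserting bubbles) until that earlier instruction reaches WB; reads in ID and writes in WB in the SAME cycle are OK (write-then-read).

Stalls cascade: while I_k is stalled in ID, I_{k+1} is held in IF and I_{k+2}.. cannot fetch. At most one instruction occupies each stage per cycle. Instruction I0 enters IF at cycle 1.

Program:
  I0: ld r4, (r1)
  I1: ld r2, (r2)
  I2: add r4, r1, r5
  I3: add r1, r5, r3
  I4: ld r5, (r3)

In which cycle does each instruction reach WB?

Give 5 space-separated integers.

Answer: 5 6 7 8 9

Derivation:
I0 ld r4 <- r1: IF@1 ID@2 stall=0 (-) EX@3 MEM@4 WB@5
I1 ld r2 <- r2: IF@2 ID@3 stall=0 (-) EX@4 MEM@5 WB@6
I2 add r4 <- r1,r5: IF@3 ID@4 stall=0 (-) EX@5 MEM@6 WB@7
I3 add r1 <- r5,r3: IF@4 ID@5 stall=0 (-) EX@6 MEM@7 WB@8
I4 ld r5 <- r3: IF@5 ID@6 stall=0 (-) EX@7 MEM@8 WB@9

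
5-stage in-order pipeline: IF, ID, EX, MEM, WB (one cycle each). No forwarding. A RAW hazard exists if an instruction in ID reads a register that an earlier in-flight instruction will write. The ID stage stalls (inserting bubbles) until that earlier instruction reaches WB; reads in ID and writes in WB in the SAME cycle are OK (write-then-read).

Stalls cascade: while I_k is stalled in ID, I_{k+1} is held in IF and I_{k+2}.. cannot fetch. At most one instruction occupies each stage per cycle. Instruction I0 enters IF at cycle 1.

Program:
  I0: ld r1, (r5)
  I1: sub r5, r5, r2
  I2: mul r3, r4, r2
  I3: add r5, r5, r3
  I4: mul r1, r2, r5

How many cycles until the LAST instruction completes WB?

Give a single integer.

I0 ld r1 <- r5: IF@1 ID@2 stall=0 (-) EX@3 MEM@4 WB@5
I1 sub r5 <- r5,r2: IF@2 ID@3 stall=0 (-) EX@4 MEM@5 WB@6
I2 mul r3 <- r4,r2: IF@3 ID@4 stall=0 (-) EX@5 MEM@6 WB@7
I3 add r5 <- r5,r3: IF@4 ID@5 stall=2 (RAW on I2.r3 (WB@7)) EX@8 MEM@9 WB@10
I4 mul r1 <- r2,r5: IF@5 ID@8 stall=2 (RAW on I3.r5 (WB@10)) EX@11 MEM@12 WB@13

Answer: 13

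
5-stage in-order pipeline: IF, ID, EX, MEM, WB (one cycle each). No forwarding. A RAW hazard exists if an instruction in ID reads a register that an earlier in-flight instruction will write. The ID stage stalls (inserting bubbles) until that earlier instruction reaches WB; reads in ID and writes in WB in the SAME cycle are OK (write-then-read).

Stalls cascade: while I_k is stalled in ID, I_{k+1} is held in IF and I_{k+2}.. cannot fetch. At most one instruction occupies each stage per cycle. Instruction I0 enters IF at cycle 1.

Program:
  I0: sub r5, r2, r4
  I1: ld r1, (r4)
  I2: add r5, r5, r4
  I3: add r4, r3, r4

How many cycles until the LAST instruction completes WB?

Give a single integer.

Answer: 9

Derivation:
I0 sub r5 <- r2,r4: IF@1 ID@2 stall=0 (-) EX@3 MEM@4 WB@5
I1 ld r1 <- r4: IF@2 ID@3 stall=0 (-) EX@4 MEM@5 WB@6
I2 add r5 <- r5,r4: IF@3 ID@4 stall=1 (RAW on I0.r5 (WB@5)) EX@6 MEM@7 WB@8
I3 add r4 <- r3,r4: IF@4 ID@6 stall=0 (-) EX@7 MEM@8 WB@9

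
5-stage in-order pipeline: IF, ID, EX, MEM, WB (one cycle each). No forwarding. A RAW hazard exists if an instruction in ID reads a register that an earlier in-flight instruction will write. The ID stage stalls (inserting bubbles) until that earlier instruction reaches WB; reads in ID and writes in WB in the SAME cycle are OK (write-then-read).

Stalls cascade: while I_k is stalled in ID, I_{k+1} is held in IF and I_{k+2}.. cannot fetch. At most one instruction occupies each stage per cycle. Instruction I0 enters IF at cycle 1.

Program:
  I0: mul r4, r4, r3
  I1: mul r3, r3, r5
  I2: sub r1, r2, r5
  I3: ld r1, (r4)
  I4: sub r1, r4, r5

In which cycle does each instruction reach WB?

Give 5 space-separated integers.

I0 mul r4 <- r4,r3: IF@1 ID@2 stall=0 (-) EX@3 MEM@4 WB@5
I1 mul r3 <- r3,r5: IF@2 ID@3 stall=0 (-) EX@4 MEM@5 WB@6
I2 sub r1 <- r2,r5: IF@3 ID@4 stall=0 (-) EX@5 MEM@6 WB@7
I3 ld r1 <- r4: IF@4 ID@5 stall=0 (-) EX@6 MEM@7 WB@8
I4 sub r1 <- r4,r5: IF@5 ID@6 stall=0 (-) EX@7 MEM@8 WB@9

Answer: 5 6 7 8 9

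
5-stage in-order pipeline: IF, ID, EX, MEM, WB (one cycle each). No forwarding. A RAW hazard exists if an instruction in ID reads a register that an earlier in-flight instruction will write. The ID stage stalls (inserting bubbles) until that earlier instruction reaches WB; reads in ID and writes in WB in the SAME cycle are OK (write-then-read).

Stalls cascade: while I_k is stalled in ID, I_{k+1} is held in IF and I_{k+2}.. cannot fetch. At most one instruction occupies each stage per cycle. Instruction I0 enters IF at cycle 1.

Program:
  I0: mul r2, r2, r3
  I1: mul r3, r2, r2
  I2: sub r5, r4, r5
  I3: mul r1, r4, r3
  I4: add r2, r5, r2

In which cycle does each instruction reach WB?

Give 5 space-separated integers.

Answer: 5 8 9 11 12

Derivation:
I0 mul r2 <- r2,r3: IF@1 ID@2 stall=0 (-) EX@3 MEM@4 WB@5
I1 mul r3 <- r2,r2: IF@2 ID@3 stall=2 (RAW on I0.r2 (WB@5)) EX@6 MEM@7 WB@8
I2 sub r5 <- r4,r5: IF@3 ID@6 stall=0 (-) EX@7 MEM@8 WB@9
I3 mul r1 <- r4,r3: IF@6 ID@7 stall=1 (RAW on I1.r3 (WB@8)) EX@9 MEM@10 WB@11
I4 add r2 <- r5,r2: IF@7 ID@9 stall=0 (-) EX@10 MEM@11 WB@12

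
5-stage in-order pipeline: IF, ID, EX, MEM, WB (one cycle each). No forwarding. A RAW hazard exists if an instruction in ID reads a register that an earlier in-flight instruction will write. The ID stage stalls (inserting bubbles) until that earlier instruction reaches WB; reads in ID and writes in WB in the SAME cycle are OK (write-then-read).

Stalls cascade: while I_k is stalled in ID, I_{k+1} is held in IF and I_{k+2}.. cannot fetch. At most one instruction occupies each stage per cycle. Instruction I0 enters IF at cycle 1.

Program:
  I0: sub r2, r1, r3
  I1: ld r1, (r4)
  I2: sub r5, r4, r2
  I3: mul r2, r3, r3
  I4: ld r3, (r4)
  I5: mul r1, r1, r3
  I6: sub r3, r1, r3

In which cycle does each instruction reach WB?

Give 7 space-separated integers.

I0 sub r2 <- r1,r3: IF@1 ID@2 stall=0 (-) EX@3 MEM@4 WB@5
I1 ld r1 <- r4: IF@2 ID@3 stall=0 (-) EX@4 MEM@5 WB@6
I2 sub r5 <- r4,r2: IF@3 ID@4 stall=1 (RAW on I0.r2 (WB@5)) EX@6 MEM@7 WB@8
I3 mul r2 <- r3,r3: IF@4 ID@6 stall=0 (-) EX@7 MEM@8 WB@9
I4 ld r3 <- r4: IF@6 ID@7 stall=0 (-) EX@8 MEM@9 WB@10
I5 mul r1 <- r1,r3: IF@7 ID@8 stall=2 (RAW on I4.r3 (WB@10)) EX@11 MEM@12 WB@13
I6 sub r3 <- r1,r3: IF@8 ID@11 stall=2 (RAW on I5.r1 (WB@13)) EX@14 MEM@15 WB@16

Answer: 5 6 8 9 10 13 16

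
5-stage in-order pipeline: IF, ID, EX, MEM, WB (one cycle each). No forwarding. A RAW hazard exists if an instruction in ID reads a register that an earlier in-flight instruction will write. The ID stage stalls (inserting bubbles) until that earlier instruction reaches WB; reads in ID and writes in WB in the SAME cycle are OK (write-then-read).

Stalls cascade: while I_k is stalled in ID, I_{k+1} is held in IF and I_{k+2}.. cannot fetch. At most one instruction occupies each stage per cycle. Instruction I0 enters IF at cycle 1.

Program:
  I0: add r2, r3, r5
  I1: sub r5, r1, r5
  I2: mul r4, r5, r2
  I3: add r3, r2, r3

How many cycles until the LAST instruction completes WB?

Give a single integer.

Answer: 10

Derivation:
I0 add r2 <- r3,r5: IF@1 ID@2 stall=0 (-) EX@3 MEM@4 WB@5
I1 sub r5 <- r1,r5: IF@2 ID@3 stall=0 (-) EX@4 MEM@5 WB@6
I2 mul r4 <- r5,r2: IF@3 ID@4 stall=2 (RAW on I1.r5 (WB@6)) EX@7 MEM@8 WB@9
I3 add r3 <- r2,r3: IF@4 ID@7 stall=0 (-) EX@8 MEM@9 WB@10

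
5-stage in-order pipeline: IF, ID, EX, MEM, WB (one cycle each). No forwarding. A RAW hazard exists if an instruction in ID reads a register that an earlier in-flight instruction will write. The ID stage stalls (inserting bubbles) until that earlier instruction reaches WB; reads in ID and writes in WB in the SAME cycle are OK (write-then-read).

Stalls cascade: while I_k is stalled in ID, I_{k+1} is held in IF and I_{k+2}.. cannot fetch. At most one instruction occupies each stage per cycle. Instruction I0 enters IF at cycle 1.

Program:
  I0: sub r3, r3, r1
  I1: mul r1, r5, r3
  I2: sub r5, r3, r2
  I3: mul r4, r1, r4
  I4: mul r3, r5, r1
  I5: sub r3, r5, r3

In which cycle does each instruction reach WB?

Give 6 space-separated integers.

I0 sub r3 <- r3,r1: IF@1 ID@2 stall=0 (-) EX@3 MEM@4 WB@5
I1 mul r1 <- r5,r3: IF@2 ID@3 stall=2 (RAW on I0.r3 (WB@5)) EX@6 MEM@7 WB@8
I2 sub r5 <- r3,r2: IF@3 ID@6 stall=0 (-) EX@7 MEM@8 WB@9
I3 mul r4 <- r1,r4: IF@6 ID@7 stall=1 (RAW on I1.r1 (WB@8)) EX@9 MEM@10 WB@11
I4 mul r3 <- r5,r1: IF@7 ID@9 stall=0 (-) EX@10 MEM@11 WB@12
I5 sub r3 <- r5,r3: IF@9 ID@10 stall=2 (RAW on I4.r3 (WB@12)) EX@13 MEM@14 WB@15

Answer: 5 8 9 11 12 15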